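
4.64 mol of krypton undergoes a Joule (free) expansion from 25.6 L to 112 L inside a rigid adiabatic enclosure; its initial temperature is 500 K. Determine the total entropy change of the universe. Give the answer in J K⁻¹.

For an ideal gas in free expansion Q = 0 and W = 0, so T is unchanged.
Entropy is a state function; using a reversible isothermal path, ΔS_gas = nR ln(V₂/V₁) = 4.64 × 8.314 × ln(112/25.6) = 56.9 J/K.
The insulated surroundings exchange no heat, so ΔS_surr = 0 and ΔS_universe = ΔS_gas.

ΔS_universe = 56.9 J/K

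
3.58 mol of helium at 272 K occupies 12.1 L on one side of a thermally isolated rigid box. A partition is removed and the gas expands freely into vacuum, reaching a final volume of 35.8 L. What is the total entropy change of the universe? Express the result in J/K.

No heat is exchanged and no work is done, so the ideal-gas temperature stays constant.
Entropy is a state function; using a reversible isothermal path, ΔS_gas = nR ln(V₂/V₁) = 3.58 × 8.314 × ln(35.8/12.1) = 32.3 J/K.
The insulated surroundings exchange no heat, so ΔS_surr = 0 and ΔS_universe = ΔS_gas.

ΔS_universe = 32.3 J/K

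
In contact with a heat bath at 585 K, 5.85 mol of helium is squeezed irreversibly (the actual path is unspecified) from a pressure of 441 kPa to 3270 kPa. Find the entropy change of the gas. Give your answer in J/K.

Entropy is a state function, so ΔS_gas depends only on the end states.
For an isothermal ideal gas ΔS_gas = nR ln(P₁/P₂) = 5.85 × 8.314 × ln(441/3270) = -97.4 J/K.

ΔS_gas = -97.4 J/K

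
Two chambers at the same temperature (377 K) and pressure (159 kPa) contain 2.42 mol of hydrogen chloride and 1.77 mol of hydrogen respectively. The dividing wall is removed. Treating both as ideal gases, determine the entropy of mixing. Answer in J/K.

Mole fractions: x_A = 2.42/4.19 = 0.578, x_B = 0.422.
ΔS_mix = −R(n_A ln x_A + n_B ln x_B) = −8.314 × (2.42 ln 0.578 + 1.77 ln 0.422) = 23.7 J/K.

ΔS_mix = 23.7 J/K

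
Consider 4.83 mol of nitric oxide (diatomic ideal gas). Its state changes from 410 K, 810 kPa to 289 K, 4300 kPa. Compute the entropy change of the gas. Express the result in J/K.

ΔS = -116 J/K

ΔS = nC_p ln(T₂/T₁) − nR ln(P₂/P₁), with C_p = 7R/2 = 29.1 J mol⁻¹ K⁻¹ for a diatomic ideal gas.
ΔS = 4.83 × [29.1 × ln(289/410) − 8.314 × ln(4300/810)] = -116 J/K.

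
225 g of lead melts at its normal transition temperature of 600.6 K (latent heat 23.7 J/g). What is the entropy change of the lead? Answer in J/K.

Heat absorbed by the substance: Q = mL = 225 × 23.7 = 5332.5 J.
At constant T, ΔS = Q_rev/T = 5332.5 / 600.6 = 8.88 J/K.

ΔS = 8.88 J/K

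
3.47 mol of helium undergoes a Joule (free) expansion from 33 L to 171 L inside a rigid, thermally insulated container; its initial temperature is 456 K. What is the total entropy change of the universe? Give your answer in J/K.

No heat is exchanged and no work is done, so the ideal-gas temperature stays constant.
Entropy is a state function; using a reversible isothermal path, ΔS_gas = nR ln(V₂/V₁) = 3.47 × 8.314 × ln(171/33) = 47.5 J/K.
The insulated surroundings exchange no heat, so ΔS_surr = 0 and ΔS_universe = ΔS_gas.

ΔS_universe = 47.5 J/K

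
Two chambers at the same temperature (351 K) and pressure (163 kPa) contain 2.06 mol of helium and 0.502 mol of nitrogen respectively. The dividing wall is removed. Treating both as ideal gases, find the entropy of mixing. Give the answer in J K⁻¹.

Mole fractions: x_A = 2.06/2.56 = 0.804, x_B = 0.196.
ΔS_mix = −R(n_A ln x_A + n_B ln x_B) = −8.314 × (2.06 ln 0.804 + 0.502 ln 0.196) = 10.5 J/K.

ΔS_mix = 10.5 J/K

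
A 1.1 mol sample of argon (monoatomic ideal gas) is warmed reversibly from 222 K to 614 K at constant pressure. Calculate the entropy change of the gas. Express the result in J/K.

ΔS = 23.3 J/K

At constant pressure, ΔS = nC_p ln(T₂/T₁) with C_p = 5R/2 = 20.79 J mol⁻¹ K⁻¹.
ΔS = 1.1 × 20.79 × ln(614/222) = 23.3 J/K.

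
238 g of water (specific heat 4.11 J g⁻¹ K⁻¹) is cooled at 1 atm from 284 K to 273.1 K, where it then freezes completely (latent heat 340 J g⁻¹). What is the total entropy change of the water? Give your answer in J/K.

Cooling step: ΔS₁ = m c ln(T_tr/T_i) = 238 × 4.11 × ln(273.1/284) = -38.28 J/K.
Phase change: ΔS₂ = −mL/T_tr = −238 × 340 / 273.1 = -296.3 J/K.
ΔS_total = (-38.28) + (-296.3) = -335 J/K.

ΔS = -335 J/K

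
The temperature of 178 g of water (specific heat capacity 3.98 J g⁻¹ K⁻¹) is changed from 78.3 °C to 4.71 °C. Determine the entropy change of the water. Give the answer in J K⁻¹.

In kelvin: T₁ = 351.45 K, T₂ = 277.86 K. ΔS = ∫dQ_rev/T = m c ln(T₂/T₁) = 178 × 3.98 × ln(277.86/351.45) = -166 J/K.

ΔS = -166 J/K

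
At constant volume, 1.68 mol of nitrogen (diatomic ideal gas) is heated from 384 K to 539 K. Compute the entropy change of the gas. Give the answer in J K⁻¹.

ΔS = 11.8 J/K

At constant volume, ΔS = nC_V ln(T₂/T₁) with C_V = 5R/2 = 20.79 J mol⁻¹ K⁻¹.
ΔS = 1.68 × 20.79 × ln(539/384) = 11.8 J/K.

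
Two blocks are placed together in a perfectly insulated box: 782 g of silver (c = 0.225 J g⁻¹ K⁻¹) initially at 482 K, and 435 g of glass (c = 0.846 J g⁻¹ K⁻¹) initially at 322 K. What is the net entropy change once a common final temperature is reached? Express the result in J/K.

ΔS_total = 10.1 J/K

Energy balance: T_f = (m₁c₁T₁ + m₂c₂T₂)/(m₁c₁ + m₂c₂) = 373.75 K.
ΔS₁ = m₁c₁ ln(T_f/T₁) = 175.95 × ln(373.75/482) = -44.75 J/K.
ΔS₂ = m₂c₂ ln(T_f/T₂) = 368.01 × ln(373.75/322) = 54.85 J/K.
ΔS_total = -44.75 + 54.85 = 10.1 J/K.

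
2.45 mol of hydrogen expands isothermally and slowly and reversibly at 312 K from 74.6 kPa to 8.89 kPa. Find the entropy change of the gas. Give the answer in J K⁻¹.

For an isothermal ideal gas ΔS_gas = nR ln(P₁/P₂) = 2.45 × 8.314 × ln(74.6/8.89) = 43.3 J/K.

ΔS_gas = 43.3 J/K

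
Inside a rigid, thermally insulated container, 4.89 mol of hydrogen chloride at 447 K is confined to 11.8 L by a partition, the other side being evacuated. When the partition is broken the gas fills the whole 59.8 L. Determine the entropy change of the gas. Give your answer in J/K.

ΔS_gas = 66 J/K

For an ideal gas in free expansion Q = 0 and W = 0, so T is unchanged.
Entropy is a state function; using a reversible isothermal path, ΔS_gas = nR ln(V₂/V₁) = 4.89 × 8.314 × ln(59.8/11.8) = 66 J/K.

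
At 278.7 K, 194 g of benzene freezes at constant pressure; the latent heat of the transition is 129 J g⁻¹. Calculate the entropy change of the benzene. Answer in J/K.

ΔS = -89.8 J/K

Heat released by the substance: Q = −mL = −194 × 129 = −25026 J.
At constant T, ΔS = Q_rev/T = −25026 / 278.7 = -89.8 J/K.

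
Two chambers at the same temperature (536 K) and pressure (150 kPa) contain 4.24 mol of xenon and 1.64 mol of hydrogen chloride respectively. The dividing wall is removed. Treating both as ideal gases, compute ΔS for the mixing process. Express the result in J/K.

Mole fractions: x_A = 4.24/5.88 = 0.721, x_B = 0.279.
ΔS_mix = −R(n_A ln x_A + n_B ln x_B) = −8.314 × (4.24 ln 0.721 + 1.64 ln 0.279) = 28.9 J/K.

ΔS_mix = 28.9 J/K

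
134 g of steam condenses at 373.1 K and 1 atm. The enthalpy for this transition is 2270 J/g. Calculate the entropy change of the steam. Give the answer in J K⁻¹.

Heat released by the substance: Q = −mL = −134 × 2270 = −304180 J.
At constant T, ΔS = Q_rev/T = −304180 / 373.1 = -815 J/K.

ΔS = -815 J/K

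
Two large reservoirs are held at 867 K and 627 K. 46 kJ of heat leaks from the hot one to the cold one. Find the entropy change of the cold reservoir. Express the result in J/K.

The cold reservoir gains heat Q, so ΔS_cold = +Q/T_C = 46000/627 = 73.4 J/K.

ΔS_cold = 73.4 J/K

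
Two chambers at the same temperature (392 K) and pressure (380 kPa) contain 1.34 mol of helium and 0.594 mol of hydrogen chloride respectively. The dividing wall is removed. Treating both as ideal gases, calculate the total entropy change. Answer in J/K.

ΔS_mix = 9.92 J/K

Mole fractions: x_A = 1.34/1.93 = 0.693, x_B = 0.307.
ΔS_mix = −R(n_A ln x_A + n_B ln x_B) = −8.314 × (1.34 ln 0.693 + 0.594 ln 0.307) = 9.92 J/K.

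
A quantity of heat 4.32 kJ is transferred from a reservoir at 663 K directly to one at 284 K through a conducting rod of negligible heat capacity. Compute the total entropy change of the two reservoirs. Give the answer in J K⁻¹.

ΔS_hot = −Q/T_H = −4320/663 = -6.5158 J/K and ΔS_cold = +Q/T_C = 4320/284 = 15.211 J/K.
ΔS_total = -6.5158 + 15.211 = 8.7 J/K, positive as the second law requires.

ΔS_total = 8.7 J/K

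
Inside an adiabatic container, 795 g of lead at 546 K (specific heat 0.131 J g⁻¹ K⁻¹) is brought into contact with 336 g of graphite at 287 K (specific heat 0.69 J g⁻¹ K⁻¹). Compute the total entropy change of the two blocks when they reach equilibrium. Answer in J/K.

Energy balance: T_f = (m₁c₁T₁ + m₂c₂T₂)/(m₁c₁ + m₂c₂) = 367.28 K.
ΔS₁ = m₁c₁ ln(T_f/T₁) = 104.145 × ln(367.28/546) = -41.29 J/K.
ΔS₂ = m₂c₂ ln(T_f/T₂) = 231.84 × ln(367.28/287) = 57.18 J/K.
ΔS_total = -41.29 + 57.18 = 15.9 J/K.

ΔS_total = 15.9 J/K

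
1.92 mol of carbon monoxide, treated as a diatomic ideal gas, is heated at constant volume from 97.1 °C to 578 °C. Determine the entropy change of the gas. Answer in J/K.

ΔS = 33.2 J/K

In kelvin: T₁ = 370.25 K, T₂ = 851.15 K. At constant volume, ΔS = nC_V ln(T₂/T₁) with C_V = 5R/2 = 20.79 J mol⁻¹ K⁻¹.
ΔS = 1.92 × 20.79 × ln(851.15/370.25) = 33.2 J/K.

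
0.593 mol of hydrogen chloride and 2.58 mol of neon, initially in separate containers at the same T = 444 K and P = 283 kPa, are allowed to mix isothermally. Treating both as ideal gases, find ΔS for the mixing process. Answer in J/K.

ΔS_mix = 12.7 J/K

Mole fractions: x_A = 0.593/3.17 = 0.187, x_B = 0.813.
ΔS_mix = −R(n_A ln x_A + n_B ln x_B) = −8.314 × (0.593 ln 0.187 + 2.58 ln 0.813) = 12.7 J/K.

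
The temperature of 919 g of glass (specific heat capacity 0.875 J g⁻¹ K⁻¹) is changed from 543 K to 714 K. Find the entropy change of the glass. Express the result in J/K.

ΔS = 220 J/K

ΔS = ∫dQ_rev/T = m c ln(T₂/T₁) = 919 × 0.875 × ln(714/543) = 220 J/K.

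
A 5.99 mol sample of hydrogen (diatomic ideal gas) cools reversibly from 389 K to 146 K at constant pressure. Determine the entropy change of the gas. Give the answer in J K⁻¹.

At constant pressure, ΔS = nC_p ln(T₂/T₁) with C_p = 7R/2 = 29.1 J mol⁻¹ K⁻¹.
ΔS = 5.99 × 29.1 × ln(146/389) = -171 J/K.

ΔS = -171 J/K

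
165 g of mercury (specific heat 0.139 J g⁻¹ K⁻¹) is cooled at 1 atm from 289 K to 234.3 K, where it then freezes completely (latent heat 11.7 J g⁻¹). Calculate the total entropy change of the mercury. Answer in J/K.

ΔS = -13.1 J/K

Cooling step: ΔS₁ = m c ln(T_tr/T_i) = 165 × 0.139 × ln(234.3/289) = -4.812 J/K.
Phase change: ΔS₂ = −mL/T_tr = −165 × 11.7 / 234.3 = -8.239 J/K.
ΔS_total = (-4.812) + (-8.239) = -13.1 J/K.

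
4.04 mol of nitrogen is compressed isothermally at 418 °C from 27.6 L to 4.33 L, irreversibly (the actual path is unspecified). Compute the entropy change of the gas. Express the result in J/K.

Entropy is a state function, so ΔS_gas depends only on the end states.
For an isothermal ideal gas ΔS_gas = nR ln(V₂/V₁) = 4.04 × 8.314 × ln(4.33/27.6) = -62.2 J/K.

ΔS_gas = -62.2 J/K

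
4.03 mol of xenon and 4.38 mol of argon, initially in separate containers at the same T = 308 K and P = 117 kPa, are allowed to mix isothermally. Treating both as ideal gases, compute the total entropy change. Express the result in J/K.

Mole fractions: x_A = 4.03/8.41 = 0.479, x_B = 0.521.
ΔS_mix = −R(n_A ln x_A + n_B ln x_B) = −8.314 × (4.03 ln 0.479 + 4.38 ln 0.521) = 48.4 J/K.

ΔS_mix = 48.4 J/K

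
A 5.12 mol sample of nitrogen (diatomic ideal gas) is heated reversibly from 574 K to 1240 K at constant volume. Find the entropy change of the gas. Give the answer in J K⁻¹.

ΔS = 82 J/K

At constant volume, ΔS = nC_V ln(T₂/T₁) with C_V = 5R/2 = 20.79 J mol⁻¹ K⁻¹.
ΔS = 5.12 × 20.79 × ln(1240/574) = 82 J/K.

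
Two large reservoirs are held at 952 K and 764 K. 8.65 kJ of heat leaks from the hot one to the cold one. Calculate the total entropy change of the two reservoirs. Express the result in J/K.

ΔS_hot = −Q/T_H = −8650/952 = -9.0861 J/K and ΔS_cold = +Q/T_C = 8650/764 = 11.322 J/K.
ΔS_total = -9.0861 + 11.322 = 2.24 J/K, positive as the second law requires.

ΔS_total = 2.24 J/K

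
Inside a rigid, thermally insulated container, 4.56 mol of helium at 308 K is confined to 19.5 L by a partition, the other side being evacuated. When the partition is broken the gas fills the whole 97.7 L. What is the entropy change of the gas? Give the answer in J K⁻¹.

ΔS_gas = 61.1 J/K

For an ideal gas in free expansion Q = 0 and W = 0, so T is unchanged.
Entropy is a state function; using a reversible isothermal path, ΔS_gas = nR ln(V₂/V₁) = 4.56 × 8.314 × ln(97.7/19.5) = 61.1 J/K.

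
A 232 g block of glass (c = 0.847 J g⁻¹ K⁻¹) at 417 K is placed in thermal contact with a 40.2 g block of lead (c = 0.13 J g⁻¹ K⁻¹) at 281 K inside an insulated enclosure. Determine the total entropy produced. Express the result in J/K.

ΔS_total = 0.351 J/K

Energy balance: T_f = (m₁c₁T₁ + m₂c₂T₂)/(m₁c₁ + m₂c₂) = 413.48 K.
ΔS₁ = m₁c₁ ln(T_f/T₁) = 196.504 × ln(413.48/417) = -1.6673 J/K.
ΔS₂ = m₂c₂ ln(T_f/T₂) = 5.226 × ln(413.48/281) = 2.0185 J/K.
ΔS_total = -1.6673 + 2.0185 = 0.351 J/K.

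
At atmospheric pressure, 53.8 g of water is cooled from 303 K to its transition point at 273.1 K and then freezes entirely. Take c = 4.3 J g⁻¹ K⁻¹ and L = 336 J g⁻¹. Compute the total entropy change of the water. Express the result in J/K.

ΔS = -90.2 J/K

Cooling step: ΔS₁ = m c ln(T_tr/T_i) = 53.8 × 4.3 × ln(273.1/303) = -24.04 J/K.
Phase change: ΔS₂ = −mL/T_tr = −53.8 × 336 / 273.1 = -66.19 J/K.
ΔS_total = (-24.04) + (-66.19) = -90.2 J/K.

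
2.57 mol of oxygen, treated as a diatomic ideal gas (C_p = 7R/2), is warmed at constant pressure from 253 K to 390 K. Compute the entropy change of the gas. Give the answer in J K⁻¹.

At constant pressure, ΔS = nC_p ln(T₂/T₁) with C_p = 7R/2 = 29.1 J mol⁻¹ K⁻¹.
ΔS = 2.57 × 29.1 × ln(390/253) = 32.4 J/K.

ΔS = 32.4 J/K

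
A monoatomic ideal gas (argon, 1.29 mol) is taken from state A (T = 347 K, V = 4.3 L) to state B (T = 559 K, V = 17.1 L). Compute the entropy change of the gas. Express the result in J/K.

Entropy is a state function: ΔS = nC_V ln(T₂/T₁) + nR ln(V₂/V₁), with C_V = 3R/2 = 12.47 J mol⁻¹ K⁻¹ for a monoatomic ideal gas.
ΔS = 1.29 × [12.47 × ln(559/347) + 8.314 × ln(17.1/4.3)] = 22.5 J/K.

ΔS = 22.5 J/K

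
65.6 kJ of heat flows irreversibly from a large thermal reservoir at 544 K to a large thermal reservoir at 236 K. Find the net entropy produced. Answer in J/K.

ΔS_hot = −Q/T_H = −65600/544 = -120.6 J/K and ΔS_cold = +Q/T_C = 65600/236 = 278 J/K.
ΔS_total = -120.6 + 278 = 157 J/K, positive as the second law requires.

ΔS_total = 157 J/K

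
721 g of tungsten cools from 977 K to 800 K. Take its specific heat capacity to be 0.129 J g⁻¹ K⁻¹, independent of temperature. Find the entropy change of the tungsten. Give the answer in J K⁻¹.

ΔS = -18.6 J/K

ΔS = ∫dQ_rev/T = m c ln(T₂/T₁) = 721 × 0.129 × ln(800/977) = -18.6 J/K.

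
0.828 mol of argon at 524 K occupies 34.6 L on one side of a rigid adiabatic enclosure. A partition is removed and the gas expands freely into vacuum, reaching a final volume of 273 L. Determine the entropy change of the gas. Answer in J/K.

ΔS_gas = 14.2 J/K

No heat is exchanged and no work is done, so the ideal-gas temperature stays constant.
Entropy is a state function; using a reversible isothermal path, ΔS_gas = nR ln(V₂/V₁) = 0.828 × 8.314 × ln(273/34.6) = 14.2 J/K.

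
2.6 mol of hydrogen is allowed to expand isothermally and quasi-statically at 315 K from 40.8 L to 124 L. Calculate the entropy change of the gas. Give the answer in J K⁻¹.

For an isothermal ideal gas ΔS_gas = nR ln(V₂/V₁) = 2.6 × 8.314 × ln(124/40.8) = 24 J/K.

ΔS_gas = 24 J/K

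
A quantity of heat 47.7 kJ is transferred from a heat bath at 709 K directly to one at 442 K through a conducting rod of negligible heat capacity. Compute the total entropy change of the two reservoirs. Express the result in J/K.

ΔS_total = 40.6 J/K

ΔS_hot = −Q/T_H = −47700/709 = -67.28 J/K and ΔS_cold = +Q/T_C = 47700/442 = 107.9 J/K.
ΔS_total = -67.28 + 107.9 = 40.6 J/K, positive as the second law requires.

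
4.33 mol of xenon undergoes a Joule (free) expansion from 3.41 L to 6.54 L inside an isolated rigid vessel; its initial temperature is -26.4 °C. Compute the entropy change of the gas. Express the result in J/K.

ΔS_gas = 23.4 J/K

No heat is exchanged and no work is done, so the ideal-gas temperature stays constant.
Entropy is a state function; using a reversible isothermal path, ΔS_gas = nR ln(V₂/V₁) = 4.33 × 8.314 × ln(6.54/3.41) = 23.4 J/K.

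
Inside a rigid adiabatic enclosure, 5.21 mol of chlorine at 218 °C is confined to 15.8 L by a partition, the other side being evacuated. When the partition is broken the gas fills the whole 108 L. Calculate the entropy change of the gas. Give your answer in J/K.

For an ideal gas in free expansion Q = 0 and W = 0, so T is unchanged.
Entropy is a state function; using a reversible isothermal path, ΔS_gas = nR ln(V₂/V₁) = 5.21 × 8.314 × ln(108/15.8) = 83.3 J/K.

ΔS_gas = 83.3 J/K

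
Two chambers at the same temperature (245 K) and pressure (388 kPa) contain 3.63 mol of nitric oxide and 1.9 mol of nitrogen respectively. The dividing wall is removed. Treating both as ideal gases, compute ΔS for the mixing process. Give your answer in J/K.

Mole fractions: x_A = 3.63/5.53 = 0.656, x_B = 0.344.
ΔS_mix = −R(n_A ln x_A + n_B ln x_B) = −8.314 × (3.63 ln 0.656 + 1.9 ln 0.344) = 29.6 J/K.

ΔS_mix = 29.6 J/K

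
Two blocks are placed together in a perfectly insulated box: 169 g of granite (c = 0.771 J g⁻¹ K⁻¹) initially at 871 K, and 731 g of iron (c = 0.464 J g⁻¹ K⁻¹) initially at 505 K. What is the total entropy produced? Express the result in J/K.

Energy balance: T_f = (m₁c₁T₁ + m₂c₂T₂)/(m₁c₁ + m₂c₂) = 606.58 K.
ΔS₁ = m₁c₁ ln(T_f/T₁) = 130.299 × ln(606.58/871) = -47.14 J/K.
ΔS₂ = m₂c₂ ln(T_f/T₂) = 339.184 × ln(606.58/505) = 62.16 J/K.
ΔS_total = -47.14 + 62.16 = 15 J/K.

ΔS_total = 15 J/K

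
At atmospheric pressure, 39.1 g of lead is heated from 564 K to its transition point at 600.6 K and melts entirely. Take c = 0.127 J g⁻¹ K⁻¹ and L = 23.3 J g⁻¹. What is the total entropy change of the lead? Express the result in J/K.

Warming step: ΔS₁ = m c ln(T_tr/T_i) = 39.1 × 0.127 × ln(600.6/564) = 0.3122 J/K.
Phase change: ΔS₂ = +mL/T_tr = 39.1 × 23.3 / 600.6 = 1.517 J/K.
ΔS_total = (0.3122) + (1.517) = 1.83 J/K.

ΔS = 1.83 J/K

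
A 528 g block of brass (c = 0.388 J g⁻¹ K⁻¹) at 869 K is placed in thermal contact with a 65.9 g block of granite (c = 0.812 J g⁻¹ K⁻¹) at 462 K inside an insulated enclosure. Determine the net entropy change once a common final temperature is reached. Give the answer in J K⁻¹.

Energy balance: T_f = (m₁c₁T₁ + m₂c₂T₂)/(m₁c₁ + m₂c₂) = 784.71 K.
ΔS₁ = m₁c₁ ln(T_f/T₁) = 204.864 × ln(784.71/869) = -20.903 J/K.
ΔS₂ = m₂c₂ ln(T_f/T₂) = 53.5108 × ln(784.71/462) = 28.347 J/K.
ΔS_total = -20.903 + 28.347 = 7.44 J/K.

ΔS_total = 7.44 J/K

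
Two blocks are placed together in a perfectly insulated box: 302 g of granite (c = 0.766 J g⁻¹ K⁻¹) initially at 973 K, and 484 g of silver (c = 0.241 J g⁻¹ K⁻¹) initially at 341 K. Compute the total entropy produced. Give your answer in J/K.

Energy balance: T_f = (m₁c₁T₁ + m₂c₂T₂)/(m₁c₁ + m₂c₂) = 761.15 K.
ΔS₁ = m₁c₁ ln(T_f/T₁) = 231.332 × ln(761.15/973) = -56.8 J/K.
ΔS₂ = m₂c₂ ln(T_f/T₂) = 116.644 × ln(761.15/341) = 93.66 J/K.
ΔS_total = -56.8 + 93.66 = 36.9 J/K.

ΔS_total = 36.9 J/K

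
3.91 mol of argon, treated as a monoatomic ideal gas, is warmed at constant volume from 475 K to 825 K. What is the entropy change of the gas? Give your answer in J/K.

ΔS = 26.9 J/K

At constant volume, ΔS = nC_V ln(T₂/T₁) with C_V = 3R/2 = 12.47 J mol⁻¹ K⁻¹.
ΔS = 3.91 × 12.47 × ln(825/475) = 26.9 J/K.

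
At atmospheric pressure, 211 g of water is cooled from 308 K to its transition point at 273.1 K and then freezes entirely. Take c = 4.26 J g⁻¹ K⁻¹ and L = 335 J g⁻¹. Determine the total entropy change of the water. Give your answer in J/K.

ΔS = -367 J/K

Cooling step: ΔS₁ = m c ln(T_tr/T_i) = 211 × 4.26 × ln(273.1/308) = -108.1 J/K.
Phase change: ΔS₂ = −mL/T_tr = −211 × 335 / 273.1 = -258.8 J/K.
ΔS_total = (-108.1) + (-258.8) = -367 J/K.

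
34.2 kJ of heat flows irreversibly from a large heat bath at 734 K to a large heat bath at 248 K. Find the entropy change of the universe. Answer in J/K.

ΔS_hot = −Q/T_H = −34200/734 = -46.59 J/K and ΔS_cold = +Q/T_C = 34200/248 = 137.9 J/K.
ΔS_total = -46.59 + 137.9 = 91.3 J/K, positive as the second law requires.

ΔS_total = 91.3 J/K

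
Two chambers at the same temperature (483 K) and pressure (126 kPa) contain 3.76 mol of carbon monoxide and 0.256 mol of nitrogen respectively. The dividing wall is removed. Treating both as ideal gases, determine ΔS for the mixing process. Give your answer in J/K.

Mole fractions: x_A = 3.76/4.02 = 0.936, x_B = 0.0637.
ΔS_mix = −R(n_A ln x_A + n_B ln x_B) = −8.314 × (3.76 ln 0.936 + 0.256 ln 0.0637) = 7.92 J/K.

ΔS_mix = 7.92 J/K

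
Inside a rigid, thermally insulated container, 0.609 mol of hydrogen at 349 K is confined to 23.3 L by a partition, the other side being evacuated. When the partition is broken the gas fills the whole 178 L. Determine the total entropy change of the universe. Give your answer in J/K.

For an ideal gas in free expansion Q = 0 and W = 0, so T is unchanged.
Entropy is a state function; using a reversible isothermal path, ΔS_gas = nR ln(V₂/V₁) = 0.609 × 8.314 × ln(178/23.3) = 10.3 J/K.
The insulated surroundings exchange no heat, so ΔS_surr = 0 and ΔS_universe = ΔS_gas.

ΔS_universe = 10.3 J/K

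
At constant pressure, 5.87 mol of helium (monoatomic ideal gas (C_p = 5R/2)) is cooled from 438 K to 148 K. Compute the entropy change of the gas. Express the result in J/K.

At constant pressure, ΔS = nC_p ln(T₂/T₁) with C_p = 5R/2 = 20.79 J mol⁻¹ K⁻¹.
ΔS = 5.87 × 20.79 × ln(148/438) = -132 J/K.

ΔS = -132 J/K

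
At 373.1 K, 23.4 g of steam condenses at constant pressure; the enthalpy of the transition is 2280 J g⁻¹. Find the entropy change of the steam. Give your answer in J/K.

ΔS = -143 J/K

Heat released by the substance: Q = −mL = −23.4 × 2280 = −53352 J.
At constant T, ΔS = Q_rev/T = −53352 / 373.1 = -143 J/K.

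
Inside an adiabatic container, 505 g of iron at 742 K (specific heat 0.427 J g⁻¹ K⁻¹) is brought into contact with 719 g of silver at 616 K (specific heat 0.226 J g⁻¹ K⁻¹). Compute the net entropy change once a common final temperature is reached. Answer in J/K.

ΔS_total = 1.59 J/K

Energy balance: T_f = (m₁c₁T₁ + m₂c₂T₂)/(m₁c₁ + m₂c₂) = 687.85 K.
ΔS₁ = m₁c₁ ln(T_f/T₁) = 215.635 × ln(687.85/742) = -16.34 J/K.
ΔS₂ = m₂c₂ ln(T_f/T₂) = 162.494 × ln(687.85/616) = 17.93 J/K.
ΔS_total = -16.34 + 17.93 = 1.59 J/K.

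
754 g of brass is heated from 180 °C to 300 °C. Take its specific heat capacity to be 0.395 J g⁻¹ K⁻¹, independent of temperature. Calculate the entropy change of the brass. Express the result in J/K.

ΔS = 70 J/K

In kelvin: T₁ = 453.15 K, T₂ = 573.15 K. ΔS = ∫dQ_rev/T = m c ln(T₂/T₁) = 754 × 0.395 × ln(573.15/453.15) = 70 J/K.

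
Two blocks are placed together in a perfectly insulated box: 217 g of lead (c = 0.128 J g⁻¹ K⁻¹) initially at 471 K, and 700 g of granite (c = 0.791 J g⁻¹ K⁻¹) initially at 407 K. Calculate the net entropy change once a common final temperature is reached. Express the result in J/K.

ΔS_total = 0.295 J/K

Energy balance: T_f = (m₁c₁T₁ + m₂c₂T₂)/(m₁c₁ + m₂c₂) = 410.06 K.
ΔS₁ = m₁c₁ ln(T_f/T₁) = 27.776 × ln(410.06/471) = -3.849 J/K.
ΔS₂ = m₂c₂ ln(T_f/T₂) = 553.7 × ln(410.06/407) = 4.144 J/K.
ΔS_total = -3.849 + 4.144 = 0.295 J/K.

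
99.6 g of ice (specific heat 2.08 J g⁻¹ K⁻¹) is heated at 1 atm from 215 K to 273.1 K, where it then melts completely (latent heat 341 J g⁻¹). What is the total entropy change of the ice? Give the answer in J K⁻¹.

Warming step: ΔS₁ = m c ln(T_tr/T_i) = 99.6 × 2.08 × ln(273.1/215) = 49.55 J/K.
Phase change: ΔS₂ = +mL/T_tr = 99.6 × 341 / 273.1 = 124.4 J/K.
ΔS_total = (49.55) + (124.4) = 174 J/K.

ΔS = 174 J/K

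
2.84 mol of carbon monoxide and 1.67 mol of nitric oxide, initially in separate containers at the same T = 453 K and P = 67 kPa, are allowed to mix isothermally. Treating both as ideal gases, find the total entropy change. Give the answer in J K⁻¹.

ΔS_mix = 24.7 J/K

Mole fractions: x_A = 2.84/4.51 = 0.63, x_B = 0.37.
ΔS_mix = −R(n_A ln x_A + n_B ln x_B) = −8.314 × (2.84 ln 0.63 + 1.67 ln 0.37) = 24.7 J/K.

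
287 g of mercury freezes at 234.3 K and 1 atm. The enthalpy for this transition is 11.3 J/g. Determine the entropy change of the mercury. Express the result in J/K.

ΔS = -13.8 J/K

Heat released by the substance: Q = −mL = −287 × 11.3 = −3243.1 J.
At constant T, ΔS = Q_rev/T = −3243.1 / 234.3 = -13.8 J/K.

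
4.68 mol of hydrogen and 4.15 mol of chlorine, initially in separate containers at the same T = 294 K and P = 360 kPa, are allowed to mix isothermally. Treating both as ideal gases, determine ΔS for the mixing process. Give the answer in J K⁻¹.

Mole fractions: x_A = 4.68/8.83 = 0.53, x_B = 0.47.
ΔS_mix = −R(n_A ln x_A + n_B ln x_B) = −8.314 × (4.68 ln 0.53 + 4.15 ln 0.47) = 50.8 J/K.

ΔS_mix = 50.8 J/K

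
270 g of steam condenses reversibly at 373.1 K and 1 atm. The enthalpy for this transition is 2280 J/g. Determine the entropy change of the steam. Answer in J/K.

Heat released by the substance: Q = −mL = −270 × 2280 = −615600 J.
At constant T, ΔS = Q_rev/T = −615600 / 373.1 = -1650 J/K.

ΔS = -1650 J/K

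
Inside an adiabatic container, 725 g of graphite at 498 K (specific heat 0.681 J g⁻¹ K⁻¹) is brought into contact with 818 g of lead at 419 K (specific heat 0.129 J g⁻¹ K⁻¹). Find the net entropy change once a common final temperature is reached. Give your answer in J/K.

Energy balance: T_f = (m₁c₁T₁ + m₂c₂T₂)/(m₁c₁ + m₂c₂) = 484.09 K.
ΔS₁ = m₁c₁ ln(T_f/T₁) = 493.725 × ln(484.09/498) = -13.99 J/K.
ΔS₂ = m₂c₂ ln(T_f/T₂) = 105.522 × ln(484.09/419) = 15.24 J/K.
ΔS_total = -13.99 + 15.24 = 1.25 J/K.

ΔS_total = 1.25 J/K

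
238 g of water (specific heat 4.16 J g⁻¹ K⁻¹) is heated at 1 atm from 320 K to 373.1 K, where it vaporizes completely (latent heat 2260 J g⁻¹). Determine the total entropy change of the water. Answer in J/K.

Warming step: ΔS₁ = m c ln(T_tr/T_i) = 238 × 4.16 × ln(373.1/320) = 152 J/K.
Phase change: ΔS₂ = +mL/T_tr = 238 × 2260 / 373.1 = 1442 J/K.
ΔS_total = (152) + (1442) = 1590 J/K.

ΔS = 1590 J/K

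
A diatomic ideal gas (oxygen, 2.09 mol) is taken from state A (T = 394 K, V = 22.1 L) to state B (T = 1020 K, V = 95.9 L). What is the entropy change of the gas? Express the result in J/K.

ΔS = 66.8 J/K

Entropy is a state function: ΔS = nC_V ln(T₂/T₁) + nR ln(V₂/V₁), with C_V = 5R/2 = 20.79 J mol⁻¹ K⁻¹ for a diatomic ideal gas.
ΔS = 2.09 × [20.79 × ln(1020/394) + 8.314 × ln(95.9/22.1)] = 66.8 J/K.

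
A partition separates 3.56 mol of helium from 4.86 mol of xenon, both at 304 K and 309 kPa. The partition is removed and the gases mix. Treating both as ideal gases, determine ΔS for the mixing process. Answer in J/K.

Mole fractions: x_A = 3.56/8.42 = 0.423, x_B = 0.577.
ΔS_mix = −R(n_A ln x_A + n_B ln x_B) = −8.314 × (3.56 ln 0.423 + 4.86 ln 0.577) = 47.7 J/K.

ΔS_mix = 47.7 J/K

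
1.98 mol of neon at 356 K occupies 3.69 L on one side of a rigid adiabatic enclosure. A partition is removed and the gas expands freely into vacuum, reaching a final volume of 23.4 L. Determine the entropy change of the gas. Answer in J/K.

ΔS_gas = 30.4 J/K

For an ideal gas in free expansion Q = 0 and W = 0, so T is unchanged.
Entropy is a state function; using a reversible isothermal path, ΔS_gas = nR ln(V₂/V₁) = 1.98 × 8.314 × ln(23.4/3.69) = 30.4 J/K.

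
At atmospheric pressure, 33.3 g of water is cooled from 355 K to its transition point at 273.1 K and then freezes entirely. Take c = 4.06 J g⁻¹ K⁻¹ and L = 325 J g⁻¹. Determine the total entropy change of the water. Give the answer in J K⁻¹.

ΔS = -75.1 J/K

Cooling step: ΔS₁ = m c ln(T_tr/T_i) = 33.3 × 4.06 × ln(273.1/355) = -35.46 J/K.
Phase change: ΔS₂ = −mL/T_tr = −33.3 × 325 / 273.1 = -39.63 J/K.
ΔS_total = (-35.46) + (-39.63) = -75.1 J/K.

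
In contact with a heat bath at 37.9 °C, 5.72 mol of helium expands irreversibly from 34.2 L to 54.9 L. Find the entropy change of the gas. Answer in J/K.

Entropy is a state function, so ΔS_gas depends only on the end states.
For an isothermal ideal gas ΔS_gas = nR ln(V₂/V₁) = 5.72 × 8.314 × ln(54.9/34.2) = 22.5 J/K.

ΔS_gas = 22.5 J/K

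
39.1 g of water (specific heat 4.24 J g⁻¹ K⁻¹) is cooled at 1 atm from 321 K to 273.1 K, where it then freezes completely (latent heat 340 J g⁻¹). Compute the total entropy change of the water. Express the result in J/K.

Cooling step: ΔS₁ = m c ln(T_tr/T_i) = 39.1 × 4.24 × ln(273.1/321) = -26.79 J/K.
Phase change: ΔS₂ = −mL/T_tr = −39.1 × 340 / 273.1 = -48.68 J/K.
ΔS_total = (-26.79) + (-48.68) = -75.5 J/K.

ΔS = -75.5 J/K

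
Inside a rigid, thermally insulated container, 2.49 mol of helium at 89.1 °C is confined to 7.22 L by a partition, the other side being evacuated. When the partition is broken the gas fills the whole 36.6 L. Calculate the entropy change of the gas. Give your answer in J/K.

No heat is exchanged and no work is done, so the ideal-gas temperature stays constant.
Entropy is a state function; using a reversible isothermal path, ΔS_gas = nR ln(V₂/V₁) = 2.49 × 8.314 × ln(36.6/7.22) = 33.6 J/K.

ΔS_gas = 33.6 J/K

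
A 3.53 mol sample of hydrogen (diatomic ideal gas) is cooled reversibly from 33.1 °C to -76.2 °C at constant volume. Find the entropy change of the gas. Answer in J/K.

In kelvin: T₁ = 306.25 K, T₂ = 196.95 K. At constant volume, ΔS = nC_V ln(T₂/T₁) with C_V = 5R/2 = 20.79 J mol⁻¹ K⁻¹.
ΔS = 3.53 × 20.79 × ln(196.95/306.25) = -32.4 J/K.

ΔS = -32.4 J/K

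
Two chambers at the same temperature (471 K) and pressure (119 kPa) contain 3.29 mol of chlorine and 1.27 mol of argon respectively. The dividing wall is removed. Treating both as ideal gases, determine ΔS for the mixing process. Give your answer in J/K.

Mole fractions: x_A = 3.29/4.56 = 0.721, x_B = 0.279.
ΔS_mix = −R(n_A ln x_A + n_B ln x_B) = −8.314 × (3.29 ln 0.721 + 1.27 ln 0.279) = 22.4 J/K.

ΔS_mix = 22.4 J/K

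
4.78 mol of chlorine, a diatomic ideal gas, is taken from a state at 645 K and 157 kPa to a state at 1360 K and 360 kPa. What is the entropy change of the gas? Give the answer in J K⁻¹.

ΔS = 70.8 J/K

ΔS = nC_p ln(T₂/T₁) − nR ln(P₂/P₁), with C_p = 7R/2 = 29.1 J mol⁻¹ K⁻¹ for a diatomic ideal gas.
ΔS = 4.78 × [29.1 × ln(1360/645) − 8.314 × ln(360/157)] = 70.8 J/K.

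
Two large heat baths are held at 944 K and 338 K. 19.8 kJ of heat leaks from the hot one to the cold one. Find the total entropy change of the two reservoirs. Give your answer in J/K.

ΔS_hot = −Q/T_H = −19800/944 = -20.97 J/K and ΔS_cold = +Q/T_C = 19800/338 = 58.58 J/K.
ΔS_total = -20.97 + 58.58 = 37.6 J/K, positive as the second law requires.

ΔS_total = 37.6 J/K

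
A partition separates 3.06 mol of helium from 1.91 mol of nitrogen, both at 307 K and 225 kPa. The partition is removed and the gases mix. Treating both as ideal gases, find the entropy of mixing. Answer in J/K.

ΔS_mix = 27.5 J/K

Mole fractions: x_A = 3.06/4.97 = 0.616, x_B = 0.384.
ΔS_mix = −R(n_A ln x_A + n_B ln x_B) = −8.314 × (3.06 ln 0.616 + 1.91 ln 0.384) = 27.5 J/K.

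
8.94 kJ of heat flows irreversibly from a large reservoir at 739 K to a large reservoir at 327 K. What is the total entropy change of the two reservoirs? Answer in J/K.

ΔS_total = 15.2 J/K

ΔS_hot = −Q/T_H = −8940/739 = -12.1 J/K and ΔS_cold = +Q/T_C = 8940/327 = 27.34 J/K.
ΔS_total = -12.1 + 27.34 = 15.2 J/K, positive as the second law requires.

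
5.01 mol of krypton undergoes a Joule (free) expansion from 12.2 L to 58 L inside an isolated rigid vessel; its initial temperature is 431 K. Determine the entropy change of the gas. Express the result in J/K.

ΔS_gas = 64.9 J/K

For an ideal gas in free expansion Q = 0 and W = 0, so T is unchanged.
Entropy is a state function; using a reversible isothermal path, ΔS_gas = nR ln(V₂/V₁) = 5.01 × 8.314 × ln(58/12.2) = 64.9 J/K.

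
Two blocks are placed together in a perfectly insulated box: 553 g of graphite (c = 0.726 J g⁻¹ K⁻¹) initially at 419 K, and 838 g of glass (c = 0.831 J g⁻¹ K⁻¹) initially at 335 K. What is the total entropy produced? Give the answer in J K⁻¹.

Energy balance: T_f = (m₁c₁T₁ + m₂c₂T₂)/(m₁c₁ + m₂c₂) = 365.72 K.
ΔS₁ = m₁c₁ ln(T_f/T₁) = 401.478 × ln(365.72/419) = -54.604 J/K.
ΔS₂ = m₂c₂ ln(T_f/T₂) = 696.378 × ln(365.72/335) = 61.095 J/K.
ΔS_total = -54.604 + 61.095 = 6.49 J/K.

ΔS_total = 6.49 J/K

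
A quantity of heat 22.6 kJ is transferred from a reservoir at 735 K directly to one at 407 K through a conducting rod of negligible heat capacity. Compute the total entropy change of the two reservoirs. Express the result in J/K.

ΔS_total = 24.8 J/K

ΔS_hot = −Q/T_H = −22600/735 = -30.75 J/K and ΔS_cold = +Q/T_C = 22600/407 = 55.53 J/K.
ΔS_total = -30.75 + 55.53 = 24.8 J/K, positive as the second law requires.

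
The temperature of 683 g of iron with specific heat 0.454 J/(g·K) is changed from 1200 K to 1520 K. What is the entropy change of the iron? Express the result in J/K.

ΔS = 73.3 J/K

ΔS = ∫dQ_rev/T = m c ln(T₂/T₁) = 683 × 0.454 × ln(1520/1200) = 73.3 J/K.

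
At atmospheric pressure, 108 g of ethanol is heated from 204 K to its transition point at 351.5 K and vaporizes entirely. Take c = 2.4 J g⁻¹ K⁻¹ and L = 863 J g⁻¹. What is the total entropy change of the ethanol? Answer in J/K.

ΔS = 406 J/K

Warming step: ΔS₁ = m c ln(T_tr/T_i) = 108 × 2.4 × ln(351.5/204) = 141 J/K.
Phase change: ΔS₂ = +mL/T_tr = 108 × 863 / 351.5 = 265.2 J/K.
ΔS_total = (141) + (265.2) = 406 J/K.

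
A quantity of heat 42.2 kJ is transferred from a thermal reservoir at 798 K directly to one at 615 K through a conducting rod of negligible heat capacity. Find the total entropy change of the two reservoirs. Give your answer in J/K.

ΔS_total = 15.7 J/K

ΔS_hot = −Q/T_H = −42200/798 = -52.88 J/K and ΔS_cold = +Q/T_C = 42200/615 = 68.62 J/K.
ΔS_total = -52.88 + 68.62 = 15.7 J/K, positive as the second law requires.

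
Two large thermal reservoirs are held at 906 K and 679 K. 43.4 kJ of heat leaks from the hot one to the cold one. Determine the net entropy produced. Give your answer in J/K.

ΔS_hot = −Q/T_H = −43400/906 = -47.9 J/K and ΔS_cold = +Q/T_C = 43400/679 = 63.92 J/K.
ΔS_total = -47.9 + 63.92 = 16 J/K, positive as the second law requires.

ΔS_total = 16 J/K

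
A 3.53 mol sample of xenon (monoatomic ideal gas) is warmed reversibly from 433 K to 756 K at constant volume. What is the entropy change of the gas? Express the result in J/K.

ΔS = 24.5 J/K

At constant volume, ΔS = nC_V ln(T₂/T₁) with C_V = 3R/2 = 12.47 J mol⁻¹ K⁻¹.
ΔS = 3.53 × 12.47 × ln(756/433) = 24.5 J/K.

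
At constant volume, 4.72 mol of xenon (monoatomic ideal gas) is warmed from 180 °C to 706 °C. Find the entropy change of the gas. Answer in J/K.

ΔS = 45.4 J/K

In kelvin: T₁ = 453.15 K, T₂ = 979.15 K. At constant volume, ΔS = nC_V ln(T₂/T₁) with C_V = 3R/2 = 12.47 J mol⁻¹ K⁻¹.
ΔS = 4.72 × 12.47 × ln(979.15/453.15) = 45.4 J/K.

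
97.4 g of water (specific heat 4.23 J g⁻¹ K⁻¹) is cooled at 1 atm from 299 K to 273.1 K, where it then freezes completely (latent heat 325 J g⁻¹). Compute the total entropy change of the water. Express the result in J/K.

ΔS = -153 J/K

Cooling step: ΔS₁ = m c ln(T_tr/T_i) = 97.4 × 4.23 × ln(273.1/299) = -37.33 J/K.
Phase change: ΔS₂ = −mL/T_tr = −97.4 × 325 / 273.1 = -115.9 J/K.
ΔS_total = (-37.33) + (-115.9) = -153 J/K.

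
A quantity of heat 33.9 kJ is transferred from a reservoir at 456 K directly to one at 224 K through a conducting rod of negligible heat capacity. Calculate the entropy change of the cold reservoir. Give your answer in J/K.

ΔS_cold = 151 J/K

The cold reservoir gains heat Q, so ΔS_cold = +Q/T_C = 33900/224 = 151 J/K.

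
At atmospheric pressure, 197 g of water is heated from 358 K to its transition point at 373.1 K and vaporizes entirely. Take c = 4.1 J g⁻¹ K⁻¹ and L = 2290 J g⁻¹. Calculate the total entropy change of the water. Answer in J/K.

ΔS = 1240 J/K

Warming step: ΔS₁ = m c ln(T_tr/T_i) = 197 × 4.1 × ln(373.1/358) = 33.37 J/K.
Phase change: ΔS₂ = +mL/T_tr = 197 × 2290 / 373.1 = 1209 J/K.
ΔS_total = (33.37) + (1209) = 1240 J/K.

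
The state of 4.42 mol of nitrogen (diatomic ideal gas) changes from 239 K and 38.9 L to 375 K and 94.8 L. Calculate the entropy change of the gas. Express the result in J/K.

Entropy is a state function: ΔS = nC_V ln(T₂/T₁) + nR ln(V₂/V₁), with C_V = 5R/2 = 20.79 J mol⁻¹ K⁻¹ for a diatomic ideal gas.
ΔS = 4.42 × [20.79 × ln(375/239) + 8.314 × ln(94.8/38.9)] = 74.1 J/K.

ΔS = 74.1 J/K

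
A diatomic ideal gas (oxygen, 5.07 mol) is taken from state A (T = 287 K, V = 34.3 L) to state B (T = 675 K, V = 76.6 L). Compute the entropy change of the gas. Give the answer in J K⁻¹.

ΔS = 124 J/K

Entropy is a state function: ΔS = nC_V ln(T₂/T₁) + nR ln(V₂/V₁), with C_V = 5R/2 = 20.79 J mol⁻¹ K⁻¹ for a diatomic ideal gas.
ΔS = 5.07 × [20.79 × ln(675/287) + 8.314 × ln(76.6/34.3)] = 124 J/K.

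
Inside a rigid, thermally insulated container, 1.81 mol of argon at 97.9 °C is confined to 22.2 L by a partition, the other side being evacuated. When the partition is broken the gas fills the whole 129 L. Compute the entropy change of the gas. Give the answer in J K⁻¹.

For an ideal gas in free expansion Q = 0 and W = 0, so T is unchanged.
Entropy is a state function; using a reversible isothermal path, ΔS_gas = nR ln(V₂/V₁) = 1.81 × 8.314 × ln(129/22.2) = 26.5 J/K.

ΔS_gas = 26.5 J/K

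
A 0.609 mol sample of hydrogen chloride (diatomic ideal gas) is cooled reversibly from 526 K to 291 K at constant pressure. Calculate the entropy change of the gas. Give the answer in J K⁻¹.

At constant pressure, ΔS = nC_p ln(T₂/T₁) with C_p = 7R/2 = 29.1 J mol⁻¹ K⁻¹.
ΔS = 0.609 × 29.1 × ln(291/526) = -10.5 J/K.

ΔS = -10.5 J/K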